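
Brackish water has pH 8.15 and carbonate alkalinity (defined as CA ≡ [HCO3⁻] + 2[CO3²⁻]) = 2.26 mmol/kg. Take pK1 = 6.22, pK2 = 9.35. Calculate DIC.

DIC = 2.16 mmol/kg

CA = [HCO3⁻] + 2[CO3²⁻] = (α₁ + 2α₂)·DIC
At pH 8.15: [H⁺]/K1 = 10^-1.93 = 0.011749, K2/[H⁺] = 10^-1.20 = 0.063096
α₁ = 1/(1 + 0.011749 + 0.063096) = 1/1.0748 = 0.9304; α₂ = α₁·K2/[H⁺] = 0.05870
α₁ + 2α₂ = 1.0478
DIC = CA / (α₁ + 2α₂) = 2.26 / 1.0478 = 2.16 mmol/kg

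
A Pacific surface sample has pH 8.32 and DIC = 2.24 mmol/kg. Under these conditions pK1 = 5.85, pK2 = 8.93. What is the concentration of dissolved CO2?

[CO2*] = 6.08 μmol/kg

α₀ = 1 / (1 + K1/[H⁺] + K1K2/[H⁺]²) = 1 / (1 + 10^+2.47 + 10^+1.86)
   = 1 / (1 + 295.12 + 72.444) = 1/368.56 = 0.002713
[CO2*] = α₀ × DIC = 0.002713 × 2.24 = 0.00608 mmol/kg = 6.08 μmol/kg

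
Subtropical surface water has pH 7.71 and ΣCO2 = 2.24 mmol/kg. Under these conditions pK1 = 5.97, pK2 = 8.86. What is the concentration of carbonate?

[CO3²⁻] = 0.146 mmol/kg

α₂ = 1 / (1 + [H⁺]/K2 + [H⁺]²/(K1K2)) = 1 / (1 + 10^+1.15 + 10^-0.59)
   = 1 / (1 + 14.125 + 0.25704) = 1/15.382 = 0.06501
[CO3²⁻] = α₂ × DIC = 0.06501 × 2.24 = 0.146 mmol/kg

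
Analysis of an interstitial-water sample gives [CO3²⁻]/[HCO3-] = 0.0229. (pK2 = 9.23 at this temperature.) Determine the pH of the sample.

From K2 = [H⁺][CO3²⁻]/[HCO3-]:  pH = pK2 + log₁₀([CO3²⁻]/[HCO3-])
log₁₀(0.0229) = -1.640
pH = 9.23 + (-1.640) = 7.59

pH = 7.59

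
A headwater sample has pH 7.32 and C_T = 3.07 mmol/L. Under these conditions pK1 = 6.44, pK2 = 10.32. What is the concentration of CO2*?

α₀ = 1 / (1 + K1/[H⁺] + K1K2/[H⁺]²) = 1 / (1 + 10^+0.88 + 10^-2.12)
   = 1 / (1 + 7.5858 + 0.0075858) = 1/8.5934 = 0.1164
[CO2*] = α₀ × DIC = 0.1164 × 3.07 = 0.357 mmol/L

[CO2*] = 0.357 mmol/L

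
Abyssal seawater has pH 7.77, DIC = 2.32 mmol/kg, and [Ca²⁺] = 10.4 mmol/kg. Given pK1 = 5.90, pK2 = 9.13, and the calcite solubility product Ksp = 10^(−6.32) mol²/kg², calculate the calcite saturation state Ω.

α₂ = 1 / (1 + [H⁺]/K2 + [H⁺]²/(K1K2)) = 1 / (1 + 10^+1.36 + 10^-0.51)
   = 1 / (1 + 22.909 + 0.30903) = 1/24.218 = 0.04129
[CO3²⁻] = α₂ × DIC = 0.04129 × 2.32 = 0.09580 mmol/kg
Ksp = 10^(−6.32) = 4.786×10^-7
Ω = [Ca²⁺][CO3²⁻]/Ksp = (10.4×10^-3)(9.580×10^-5) / 4.786×10^-7 = 2.08

Ω = 2.08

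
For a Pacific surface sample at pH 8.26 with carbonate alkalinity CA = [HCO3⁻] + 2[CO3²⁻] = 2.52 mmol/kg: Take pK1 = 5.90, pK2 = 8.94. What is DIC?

DIC = 2.16 mmol/kg

CA = [HCO3⁻] + 2[CO3²⁻] = (α₁ + 2α₂)·DIC
At pH 8.26: [H⁺]/K1 = 10^-2.36 = 0.0043652, K2/[H⁺] = 10^-0.68 = 0.20893
α₁ = 1/(1 + 0.0043652 + 0.20893) = 1/1.2133 = 0.8242; α₂ = α₁·K2/[H⁺] = 0.1722
α₁ + 2α₂ = 1.1686
DIC = CA / (α₁ + 2α₂) = 2.52 / 1.1686 = 2.16 mmol/kg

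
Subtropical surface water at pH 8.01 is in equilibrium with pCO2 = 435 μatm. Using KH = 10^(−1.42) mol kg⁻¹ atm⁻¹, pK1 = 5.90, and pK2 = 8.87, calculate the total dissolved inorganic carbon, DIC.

[CO2*] = KH · pCO2 = 10^(−1.42) × 435×10^-6 = 1.654×10^-5 mol/kg
α₀ = 1/(1 + K1/[H⁺] + K1K2/[H⁺]²) = 1/(1 + 10^+2.11 + 10^+1.25) = 0.006775
DIC = [CO2*]/α₀ = 1.654×10^-5 / 0.006775 = 2.44 mmol/kg

DIC = 2.44 mmol/kg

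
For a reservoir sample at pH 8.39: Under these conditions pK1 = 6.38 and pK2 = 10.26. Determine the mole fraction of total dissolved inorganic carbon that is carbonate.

α₂ = 0.0132

α₂ = 1 / (1 + [H⁺]/K2 + [H⁺]²/(K1K2)) = 1 / (1 + 10^+1.87 + 10^-0.14)
   = 1 / (1 + 74.131 + 0.72444) = 1/75.855 = 0.01318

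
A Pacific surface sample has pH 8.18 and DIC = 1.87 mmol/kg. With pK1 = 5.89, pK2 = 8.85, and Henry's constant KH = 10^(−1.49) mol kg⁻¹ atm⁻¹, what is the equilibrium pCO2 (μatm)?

α₀ = 1 / (1 + K1/[H⁺] + K1K2/[H⁺]²) = 1 / (1 + 10^+2.29 + 10^+1.62)
   = 1 / (1 + 194.98 + 41.687) = 1/237.67 = 0.004207
[CO2*] = α₀ × DIC = 0.004207 × 1.87 = 0.007868 mmol/kg = 7.868 μmol/kg
pCO2 = [CO2*]/KH = 7.868×10^-6 / 3.236×10^-2 = 243 μatm

pCO2 = 243 μatm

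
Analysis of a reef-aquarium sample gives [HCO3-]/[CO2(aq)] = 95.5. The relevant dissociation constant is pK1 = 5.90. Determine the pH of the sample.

pH = 7.88

From K1 = [H⁺][HCO3-]/[CO2(aq)]:  pH = pK1 + log₁₀([HCO3-]/[CO2(aq)])
log₁₀(95.5) = +1.980
pH = 5.90 + (+1.980) = 7.88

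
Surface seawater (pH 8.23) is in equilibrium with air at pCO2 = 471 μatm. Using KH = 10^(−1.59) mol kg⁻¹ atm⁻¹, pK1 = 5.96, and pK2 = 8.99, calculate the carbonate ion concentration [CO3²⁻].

[CO3²⁻] = 0.392 mmol/kg

[CO2*] = KH · pCO2 = 10^(−1.59) × 471×10^-6 = 1.211×10^-5 mol/kg
α₀ = 1/(1 + K1/[H⁺] + K1K2/[H⁺]²) = 1/(1 + 10^+2.27 + 10^+1.51) = 0.004554
DIC = [CO2*]/α₀ = 1.211×10^-5 / 0.004554 = 2.658 mmol/kg
[CO3²⁻] = α₂·DIC; α₂ = 0.1474, so [CO3²⁻] = 0.1474 × 2.658 = 0.392 mmol/kg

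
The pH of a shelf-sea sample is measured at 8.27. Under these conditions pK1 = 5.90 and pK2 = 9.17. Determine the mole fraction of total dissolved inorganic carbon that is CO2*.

α₀ = 0.00377

α₀ = 1 / (1 + K1/[H⁺] + K1K2/[H⁺]²) = 1 / (1 + 10^+2.37 + 10^+1.47)
   = 1 / (1 + 234.42 + 29.512) = 1/264.93 = 0.003775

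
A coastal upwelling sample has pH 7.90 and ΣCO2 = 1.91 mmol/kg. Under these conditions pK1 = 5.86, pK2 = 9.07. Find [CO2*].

[CO2*] = 16.2 μmol/kg

α₀ = 1 / (1 + K1/[H⁺] + K1K2/[H⁺]²) = 1 / (1 + 10^+2.04 + 10^+0.87)
   = 1 / (1 + 109.65 + 7.4131) = 1/118.06 = 0.008470
[CO2*] = α₀ × DIC = 0.008470 × 1.91 = 0.0162 mmol/kg = 16.2 μmol/kg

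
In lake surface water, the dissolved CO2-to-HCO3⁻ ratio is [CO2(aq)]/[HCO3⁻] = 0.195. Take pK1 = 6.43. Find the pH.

From K1 = [H⁺][HCO3⁻]/[CO2(aq)]:  pH = pK1 − log₁₀([CO2(aq)]/[HCO3⁻])
log₁₀(0.195) = -0.710
pH = 6.43 − (-0.710) = 7.14

pH = 7.14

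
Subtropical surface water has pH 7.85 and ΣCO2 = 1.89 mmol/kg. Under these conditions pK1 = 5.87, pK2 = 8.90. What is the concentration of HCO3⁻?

[HCO3⁻] = 1.72 mmol/kg

α₁ = 1 / (1 + [H⁺]/K1 + K2/[H⁺]) = 1 / (1 + 10^-1.98 + 10^-1.05)
   = 1 / (1 + 0.010471 + 0.089125) = 1/1.0996 = 0.9094
[HCO3⁻] = α₁ × DIC = 0.9094 × 1.89 = 1.72 mmol/kg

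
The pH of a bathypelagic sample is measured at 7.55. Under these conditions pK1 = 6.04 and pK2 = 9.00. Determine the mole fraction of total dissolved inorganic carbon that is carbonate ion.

α₂ = 0.0333

α₂ = 1 / (1 + [H⁺]/K2 + [H⁺]²/(K1K2)) = 1 / (1 + 10^+1.45 + 10^-0.06)
   = 1 / (1 + 28.184 + 0.87096) = 1/30.055 = 0.03327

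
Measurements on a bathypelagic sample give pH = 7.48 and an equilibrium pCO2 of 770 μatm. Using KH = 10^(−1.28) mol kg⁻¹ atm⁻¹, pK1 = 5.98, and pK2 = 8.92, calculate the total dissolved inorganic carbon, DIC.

[CO2*] = KH · pCO2 = 10^(−1.28) × 770×10^-6 = 4.041×10^-5 mol/kg
α₀ = 1/(1 + K1/[H⁺] + K1K2/[H⁺]²) = 1/(1 + 10^+1.50 + 10^+0.06) = 0.02961
DIC = [CO2*]/α₀ = 4.041×10^-5 / 0.02961 = 1.36 mmol/kg

DIC = 1.36 mmol/kg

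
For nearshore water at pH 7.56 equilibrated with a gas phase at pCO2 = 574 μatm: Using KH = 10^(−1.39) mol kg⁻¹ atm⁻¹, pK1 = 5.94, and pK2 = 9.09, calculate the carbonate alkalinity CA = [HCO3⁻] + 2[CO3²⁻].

[CO2*] = KH · pCO2 = 10^(−1.39) × 574×10^-6 = 2.338×10^-5 mol/kg
α₀ = 1/(1 + K1/[H⁺] + K1K2/[H⁺]²) = 1/(1 + 10^+1.62 + 10^+0.09) = 0.02277
DIC = [CO2*]/α₀ = 2.338×10^-5 / 0.02277 = 1.027 mmol/kg
CA = (α₁ + 2α₂)·DIC = (0.9492 + 2×0.02801) × 1.027 = 1.03 mmol/kg

CA = 1.03 mmol/kg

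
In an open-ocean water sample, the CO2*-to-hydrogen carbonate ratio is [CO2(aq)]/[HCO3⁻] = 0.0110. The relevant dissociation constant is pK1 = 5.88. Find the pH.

From K1 = [H⁺][HCO3⁻]/[CO2(aq)]:  pH = pK1 − log₁₀([CO2(aq)]/[HCO3⁻])
log₁₀(0.0110) = -1.959
pH = 5.88 − (-1.959) = 7.84

pH = 7.84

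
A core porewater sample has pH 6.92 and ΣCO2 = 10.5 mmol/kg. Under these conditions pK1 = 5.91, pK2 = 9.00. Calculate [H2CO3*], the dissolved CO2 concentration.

[CO2*] = 0.928 mmol/kg

α₀ = 1 / (1 + K1/[H⁺] + K1K2/[H⁺]²) = 1 / (1 + 10^+1.01 + 10^-1.07)
   = 1 / (1 + 10.233 + 0.085114) = 1/11.318 = 0.08835
[CO2*] = α₀ × DIC = 0.08835 × 10.5 = 0.928 mmol/kg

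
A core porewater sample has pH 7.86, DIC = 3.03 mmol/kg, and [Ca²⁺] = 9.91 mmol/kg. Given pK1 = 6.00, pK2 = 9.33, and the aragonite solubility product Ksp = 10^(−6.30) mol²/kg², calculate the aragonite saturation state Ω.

α₂ = 1 / (1 + [H⁺]/K2 + [H⁺]²/(K1K2)) = 1 / (1 + 10^+1.47 + 10^-0.39)
   = 1 / (1 + 29.512 + 0.40738) = 1/30.919 = 0.03234
[CO3²⁻] = α₂ × DIC = 0.03234 × 3.03 = 0.09800 mmol/kg
Ksp = 10^(−6.30) = 5.012×10^-7
Ω = [Ca²⁺][CO3²⁻]/Ksp = (9.91×10^-3)(9.800×10^-5) / 5.012×10^-7 = 1.94

Ω = 1.94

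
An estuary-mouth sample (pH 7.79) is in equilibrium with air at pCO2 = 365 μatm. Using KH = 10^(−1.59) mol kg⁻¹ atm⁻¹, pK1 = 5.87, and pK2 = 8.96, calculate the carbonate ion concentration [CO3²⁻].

[CO3²⁻] = 0.0528 mmol/kg

[CO2*] = KH · pCO2 = 10^(−1.59) × 365×10^-6 = 9.382×10^-6 mol/kg
α₀ = 1/(1 + K1/[H⁺] + K1K2/[H⁺]²) = 1/(1 + 10^+1.92 + 10^+0.75) = 0.01114
DIC = [CO2*]/α₀ = 9.382×10^-6 / 0.01114 = 0.8425 mmol/kg
[CO3²⁻] = α₂·DIC; α₂ = 0.06262, so [CO3²⁻] = 0.06262 × 0.8425 = 0.0528 mmol/kg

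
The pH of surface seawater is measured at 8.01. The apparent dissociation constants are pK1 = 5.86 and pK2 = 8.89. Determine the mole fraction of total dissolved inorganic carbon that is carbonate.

α₂ = 0.116

α₂ = 1 / (1 + [H⁺]/K2 + [H⁺]²/(K1K2)) = 1 / (1 + 10^+0.88 + 10^-1.27)
   = 1 / (1 + 7.5858 + 0.053703) = 1/8.6395 = 0.1157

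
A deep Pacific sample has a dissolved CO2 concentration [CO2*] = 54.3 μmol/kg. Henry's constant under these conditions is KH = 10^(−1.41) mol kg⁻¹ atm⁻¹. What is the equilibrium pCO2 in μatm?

pCO2 = 1400 μatm

KH = 10^(−1.41) = 3.890×10^-2 mol kg⁻¹ atm⁻¹
pCO2 = [CO2*]/KH = 54.3×10^-6 / 3.890×10^-2 = 1.40×10^-3 atm = 1400 μatm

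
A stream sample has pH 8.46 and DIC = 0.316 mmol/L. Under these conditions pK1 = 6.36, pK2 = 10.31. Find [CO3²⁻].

[CO3²⁻] = 4.37 μmol/L

α₂ = 1 / (1 + [H⁺]/K2 + [H⁺]²/(K1K2)) = 1 / (1 + 10^+1.85 + 10^-0.25)
   = 1 / (1 + 70.795 + 0.56234) = 1/72.357 = 0.01382
[CO3²⁻] = α₂ × DIC = 0.01382 × 0.316 = 0.00437 mmol/L = 4.37 μmol/L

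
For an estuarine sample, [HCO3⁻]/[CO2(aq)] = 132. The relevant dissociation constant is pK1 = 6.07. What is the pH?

From K1 = [H⁺][HCO3⁻]/[CO2(aq)]:  pH = pK1 + log₁₀([HCO3⁻]/[CO2(aq)])
log₁₀(132) = +2.121
pH = 6.07 + (+2.121) = 8.19

pH = 8.19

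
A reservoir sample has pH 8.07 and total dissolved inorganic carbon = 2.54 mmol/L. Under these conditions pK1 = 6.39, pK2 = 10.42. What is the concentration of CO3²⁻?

α₂ = 1 / (1 + [H⁺]/K2 + [H⁺]²/(K1K2)) = 1 / (1 + 10^+2.35 + 10^+0.67)
   = 1 / (1 + 223.87 + 4.6774) = 1/229.55 = 0.004356
[CO3²⁻] = α₂ × DIC = 0.004356 × 2.54 = 0.0111 mmol/L = 11.1 μmol/L

[CO3²⁻] = 11.1 μmol/L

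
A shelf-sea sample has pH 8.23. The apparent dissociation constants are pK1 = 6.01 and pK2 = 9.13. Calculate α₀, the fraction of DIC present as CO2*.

α₀ = 0.00532

α₀ = 1 / (1 + K1/[H⁺] + K1K2/[H⁺]²) = 1 / (1 + 10^+2.22 + 10^+1.32)
   = 1 / (1 + 165.96 + 20.893) = 1/187.85 = 0.005323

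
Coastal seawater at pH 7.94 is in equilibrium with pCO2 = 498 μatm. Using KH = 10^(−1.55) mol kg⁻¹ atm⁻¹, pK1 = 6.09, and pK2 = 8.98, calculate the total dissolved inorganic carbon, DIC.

[CO2*] = KH · pCO2 = 10^(−1.55) × 498×10^-6 = 1.404×10^-5 mol/kg
α₀ = 1/(1 + K1/[H⁺] + K1K2/[H⁺]²) = 1/(1 + 10^+1.85 + 10^+0.81) = 0.01278
DIC = [CO2*]/α₀ = 1.404×10^-5 / 0.01278 = 1.10 mmol/kg

DIC = 1.10 mmol/kg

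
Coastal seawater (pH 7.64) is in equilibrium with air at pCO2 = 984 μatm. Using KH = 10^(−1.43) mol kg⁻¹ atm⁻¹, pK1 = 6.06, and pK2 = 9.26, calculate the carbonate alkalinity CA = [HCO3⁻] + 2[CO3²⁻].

CA = 1.46 mmol/kg

[CO2*] = KH · pCO2 = 10^(−1.43) × 984×10^-6 = 3.656×10^-5 mol/kg
α₀ = 1/(1 + K1/[H⁺] + K1K2/[H⁺]²) = 1/(1 + 10^+1.58 + 10^-0.04) = 0.02504
DIC = [CO2*]/α₀ = 3.656×10^-5 / 0.02504 = 1.460 mmol/kg
CA = (α₁ + 2α₂)·DIC = (0.9521 + 2×0.02284) × 1.460 = 1.46 mmol/kg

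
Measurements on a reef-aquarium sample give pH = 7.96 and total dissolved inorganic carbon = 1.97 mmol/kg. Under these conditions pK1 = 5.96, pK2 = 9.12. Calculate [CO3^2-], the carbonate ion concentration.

[CO3²⁻] = 0.126 mmol/kg

α₂ = 1 / (1 + [H⁺]/K2 + [H⁺]²/(K1K2)) = 1 / (1 + 10^+1.16 + 10^-0.84)
   = 1 / (1 + 14.454 + 0.14454) = 1/15.599 = 0.06411
[CO3²⁻] = α₂ × DIC = 0.06411 × 1.97 = 0.126 mmol/kg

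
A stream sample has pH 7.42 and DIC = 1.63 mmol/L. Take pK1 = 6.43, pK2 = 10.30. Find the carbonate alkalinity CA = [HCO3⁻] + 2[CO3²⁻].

CA = [HCO3⁻] + 2[CO3²⁻] = (α₁ + 2α₂)·DIC
At pH 7.42: [H⁺]/K1 = 10^-0.99 = 0.10233, K2/[H⁺] = 10^-2.88 = 0.0013183
α₁ = 1/(1 + 0.10233 + 0.0013183) = 1/1.1036 = 0.9061; α₂ = α₁·K2/[H⁺] = 0.001194
α₁ + 2α₂ = 0.9085
CA = 0.9085 × 1.63 = 1.48 mmol/L

CA = 1.48 mmol/L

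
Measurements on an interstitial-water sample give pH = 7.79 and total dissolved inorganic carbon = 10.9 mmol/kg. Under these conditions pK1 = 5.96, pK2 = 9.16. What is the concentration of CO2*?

α₀ = 1 / (1 + K1/[H⁺] + K1K2/[H⁺]²) = 1 / (1 + 10^+1.83 + 10^+0.46)
   = 1 / (1 + 67.608 + 2.8840) = 1/71.492 = 0.01399
[CO2*] = α₀ × DIC = 0.01399 × 10.9 = 0.152 mmol/kg

[CO2*] = 0.152 mmol/kg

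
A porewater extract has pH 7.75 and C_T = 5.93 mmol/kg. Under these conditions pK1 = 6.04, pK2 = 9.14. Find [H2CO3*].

[CO2*] = 0.109 mmol/kg

α₀ = 1 / (1 + K1/[H⁺] + K1K2/[H⁺]²) = 1 / (1 + 10^+1.71 + 10^+0.32)
   = 1 / (1 + 51.286 + 2.0893) = 1/54.375 = 0.01839
[CO2*] = α₀ × DIC = 0.01839 × 5.93 = 0.109 mmol/kg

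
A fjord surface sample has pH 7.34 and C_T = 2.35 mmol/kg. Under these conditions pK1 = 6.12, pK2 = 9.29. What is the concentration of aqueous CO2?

α₀ = 1 / (1 + K1/[H⁺] + K1K2/[H⁺]²) = 1 / (1 + 10^+1.22 + 10^-0.73)
   = 1 / (1 + 16.596 + 0.18621) = 1/17.782 = 0.05624
[CO2*] = α₀ × DIC = 0.05624 × 2.35 = 0.132 mmol/kg

[CO2*] = 0.132 mmol/kg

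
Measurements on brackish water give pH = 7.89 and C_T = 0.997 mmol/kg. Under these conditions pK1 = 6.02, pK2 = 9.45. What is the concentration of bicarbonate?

α₁ = 1 / (1 + [H⁺]/K1 + K2/[H⁺]) = 1 / (1 + 10^-1.87 + 10^-1.56)
   = 1 / (1 + 0.013490 + 0.027542) = 1/1.0410 = 0.9606
[HCO3⁻] = α₁ × DIC = 0.9606 × 0.997 = 0.958 mmol/kg

[HCO3⁻] = 0.958 mmol/kg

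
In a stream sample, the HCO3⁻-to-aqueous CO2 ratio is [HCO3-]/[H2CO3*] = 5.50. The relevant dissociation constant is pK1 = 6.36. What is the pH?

From K1 = [H⁺][HCO3-]/[H2CO3*]:  pH = pK1 + log₁₀([HCO3-]/[H2CO3*])
log₁₀(5.50) = +0.740
pH = 6.36 + (+0.740) = 7.10

pH = 7.10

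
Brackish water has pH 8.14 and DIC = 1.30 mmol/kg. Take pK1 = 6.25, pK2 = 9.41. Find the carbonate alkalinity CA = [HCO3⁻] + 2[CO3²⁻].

CA = [HCO3⁻] + 2[CO3²⁻] = (α₁ + 2α₂)·DIC
At pH 8.14: [H⁺]/K1 = 10^-1.89 = 0.012882, K2/[H⁺] = 10^-1.27 = 0.053703
α₁ = 1/(1 + 0.012882 + 0.053703) = 1/1.0666 = 0.9376; α₂ = α₁·K2/[H⁺] = 0.05035
α₁ + 2α₂ = 1.0383
CA = 1.0383 × 1.30 = 1.35 mmol/kg

CA = 1.35 mmol/kg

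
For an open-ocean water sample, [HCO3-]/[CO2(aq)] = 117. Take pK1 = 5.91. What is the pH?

From K1 = [H⁺][HCO3-]/[CO2(aq)]:  pH = pK1 + log₁₀([HCO3-]/[CO2(aq)])
log₁₀(117) = +2.068
pH = 5.91 + (+2.068) = 7.98

pH = 7.98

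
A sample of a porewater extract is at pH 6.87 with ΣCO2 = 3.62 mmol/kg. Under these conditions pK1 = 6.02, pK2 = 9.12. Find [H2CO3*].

α₀ = 1 / (1 + K1/[H⁺] + K1K2/[H⁺]²) = 1 / (1 + 10^+0.85 + 10^-1.40)
   = 1 / (1 + 7.0795 + 0.039811) = 1/8.1193 = 0.1232
[CO2*] = α₀ × DIC = 0.1232 × 3.62 = 0.446 mmol/kg

[CO2*] = 0.446 mmol/kg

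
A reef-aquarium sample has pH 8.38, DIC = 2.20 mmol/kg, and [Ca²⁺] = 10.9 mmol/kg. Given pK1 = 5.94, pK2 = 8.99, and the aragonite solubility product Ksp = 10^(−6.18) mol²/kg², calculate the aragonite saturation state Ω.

α₂ = 1 / (1 + [H⁺]/K2 + [H⁺]²/(K1K2)) = 1 / (1 + 10^+0.61 + 10^-1.83)
   = 1 / (1 + 4.0738 + 0.014791) = 1/5.0886 = 0.1965
[CO3²⁻] = α₂ × DIC = 0.1965 × 2.20 = 0.4323 mmol/kg
Ksp = 10^(−6.18) = 6.607×10^-7
Ω = [Ca²⁺][CO3²⁻]/Ksp = (10.9×10^-3)(4.323×10^-4) / 6.607×10^-7 = 7.13

Ω = 7.13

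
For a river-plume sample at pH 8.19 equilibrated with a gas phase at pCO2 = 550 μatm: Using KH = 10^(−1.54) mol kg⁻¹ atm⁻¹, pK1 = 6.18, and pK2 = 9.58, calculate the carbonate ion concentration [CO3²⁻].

[CO2*] = KH · pCO2 = 10^(−1.54) × 550×10^-6 = 1.586×10^-5 mol/kg
α₀ = 1/(1 + K1/[H⁺] + K1K2/[H⁺]²) = 1/(1 + 10^+2.01 + 10^+0.62) = 0.009302
DIC = [CO2*]/α₀ = 1.586×10^-5 / 0.009302 = 1.705 mmol/kg
[CO3²⁻] = α₂·DIC; α₂ = 0.03878, so [CO3²⁻] = 0.03878 × 1.705 = 0.0661 mmol/kg

[CO3²⁻] = 0.0661 mmol/kg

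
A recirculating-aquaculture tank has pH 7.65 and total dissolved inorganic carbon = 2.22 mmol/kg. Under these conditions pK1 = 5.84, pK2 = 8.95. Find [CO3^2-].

[CO3²⁻] = 0.104 mmol/kg

α₂ = 1 / (1 + [H⁺]/K2 + [H⁺]²/(K1K2)) = 1 / (1 + 10^+1.30 + 10^-0.51)
   = 1 / (1 + 19.953 + 0.30903) = 1/21.262 = 0.04703
[CO3²⁻] = α₂ × DIC = 0.04703 × 2.22 = 0.104 mmol/kg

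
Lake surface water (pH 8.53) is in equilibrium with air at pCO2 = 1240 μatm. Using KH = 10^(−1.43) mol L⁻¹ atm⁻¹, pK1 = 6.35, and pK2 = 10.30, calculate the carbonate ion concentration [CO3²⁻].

[CO2*] = KH · pCO2 = 10^(−1.43) × 1240×10^-6 = 4.607×10^-5 mol/L
α₀ = 1/(1 + K1/[H⁺] + K1K2/[H⁺]²) = 1/(1 + 10^+2.18 + 10^+0.41) = 0.006455
DIC = [CO2*]/α₀ = 4.607×10^-5 / 0.006455 = 7.138 mmol/L
[CO3²⁻] = α₂·DIC; α₂ = 0.01659, so [CO3²⁻] = 0.01659 × 7.138 = 0.118 mmol/L

[CO3²⁻] = 0.118 mmol/L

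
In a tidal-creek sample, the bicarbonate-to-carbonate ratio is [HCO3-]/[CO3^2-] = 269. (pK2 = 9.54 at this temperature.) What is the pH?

From K2 = [H⁺][CO3^2-]/[HCO3-]:  pH = pK2 − log₁₀([HCO3-]/[CO3^2-])
log₁₀(269) = +2.430
pH = 9.54 − (+2.430) = 7.11

pH = 7.11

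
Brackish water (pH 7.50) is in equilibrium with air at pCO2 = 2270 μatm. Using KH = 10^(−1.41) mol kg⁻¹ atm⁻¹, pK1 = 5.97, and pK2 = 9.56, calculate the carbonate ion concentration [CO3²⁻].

[CO3²⁻] = 0.0261 mmol/kg

[CO2*] = KH · pCO2 = 10^(−1.41) × 2270×10^-6 = 8.831×10^-5 mol/kg
α₀ = 1/(1 + K1/[H⁺] + K1K2/[H⁺]²) = 1/(1 + 10^+1.53 + 10^-0.53) = 0.02843
DIC = [CO2*]/α₀ = 8.831×10^-5 / 0.02843 = 3.107 mmol/kg
[CO3²⁻] = α₂·DIC; α₂ = 0.008389, so [CO3²⁻] = 0.008389 × 3.107 = 0.0261 mmol/kg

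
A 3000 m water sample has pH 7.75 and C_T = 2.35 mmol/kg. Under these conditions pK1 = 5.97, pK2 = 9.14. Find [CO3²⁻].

[CO3²⁻] = 0.0905 mmol/kg

α₂ = 1 / (1 + [H⁺]/K2 + [H⁺]²/(K1K2)) = 1 / (1 + 10^+1.39 + 10^-0.39)
   = 1 / (1 + 24.547 + 0.40738) = 1/25.954 = 0.03853
[CO3²⁻] = α₂ × DIC = 0.03853 × 2.35 = 0.0905 mmol/kg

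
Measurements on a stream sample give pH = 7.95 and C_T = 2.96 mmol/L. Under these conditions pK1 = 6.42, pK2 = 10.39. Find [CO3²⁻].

[CO3²⁻] = 10.4 μmol/L

α₂ = 1 / (1 + [H⁺]/K2 + [H⁺]²/(K1K2)) = 1 / (1 + 10^+2.44 + 10^+0.91)
   = 1 / (1 + 275.42 + 8.1283) = 1/284.55 = 0.003514
[CO3²⁻] = α₂ × DIC = 0.003514 × 2.96 = 0.0104 mmol/L = 10.4 μmol/L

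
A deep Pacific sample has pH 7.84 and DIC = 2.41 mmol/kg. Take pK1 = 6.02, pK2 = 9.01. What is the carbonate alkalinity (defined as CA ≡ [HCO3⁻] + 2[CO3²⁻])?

CA = [HCO3⁻] + 2[CO3²⁻] = (α₁ + 2α₂)·DIC
At pH 7.84: [H⁺]/K1 = 10^-1.82 = 0.015136, K2/[H⁺] = 10^-1.17 = 0.067608
α₁ = 1/(1 + 0.015136 + 0.067608) = 1/1.0827 = 0.9236; α₂ = α₁·K2/[H⁺] = 0.06244
α₁ + 2α₂ = 1.0485
CA = 1.0485 × 2.41 = 2.53 mmol/kg

CA = 2.53 mmol/kg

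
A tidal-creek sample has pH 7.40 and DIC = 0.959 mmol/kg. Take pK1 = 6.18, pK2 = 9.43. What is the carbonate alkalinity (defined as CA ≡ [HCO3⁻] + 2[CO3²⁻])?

CA = [HCO3⁻] + 2[CO3²⁻] = (α₁ + 2α₂)·DIC
At pH 7.40: [H⁺]/K1 = 10^-1.22 = 0.060256, K2/[H⁺] = 10^-2.03 = 0.0093325
α₁ = 1/(1 + 0.060256 + 0.0093325) = 1/1.0696 = 0.9349; α₂ = α₁·K2/[H⁺] = 0.008725
α₁ + 2α₂ = 0.9524
CA = 0.9524 × 0.959 = 0.913 mmol/kg

CA = 0.913 mmol/kg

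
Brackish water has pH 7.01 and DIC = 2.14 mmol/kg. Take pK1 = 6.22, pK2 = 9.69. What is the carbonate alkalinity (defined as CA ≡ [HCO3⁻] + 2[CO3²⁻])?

CA = 1.85 mmol/kg

CA = [HCO3⁻] + 2[CO3²⁻] = (α₁ + 2α₂)·DIC
At pH 7.01: [H⁺]/K1 = 10^-0.79 = 0.16218, K2/[H⁺] = 10^-2.68 = 0.0020893
α₁ = 1/(1 + 0.16218 + 0.0020893) = 1/1.1643 = 0.8589; α₂ = α₁·K2/[H⁺] = 0.001795
α₁ + 2α₂ = 0.8625
CA = 0.8625 × 2.14 = 1.85 mmol/kg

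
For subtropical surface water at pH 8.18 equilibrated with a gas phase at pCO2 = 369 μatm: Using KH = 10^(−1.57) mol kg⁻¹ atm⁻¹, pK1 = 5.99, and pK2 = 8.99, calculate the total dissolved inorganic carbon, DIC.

DIC = 1.79 mmol/kg

[CO2*] = KH · pCO2 = 10^(−1.57) × 369×10^-6 = 9.932×10^-6 mol/kg
α₀ = 1/(1 + K1/[H⁺] + K1K2/[H⁺]²) = 1/(1 + 10^+2.19 + 10^+1.38) = 0.005560
DIC = [CO2*]/α₀ = 9.932×10^-6 / 0.005560 = 1.79 mmol/kg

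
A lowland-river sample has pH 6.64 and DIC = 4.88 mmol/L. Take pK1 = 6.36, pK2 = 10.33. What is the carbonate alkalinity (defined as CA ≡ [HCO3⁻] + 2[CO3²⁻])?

CA = 3.20 mmol/L

CA = [HCO3⁻] + 2[CO3²⁻] = (α₁ + 2α₂)·DIC
At pH 6.64: [H⁺]/K1 = 10^-0.28 = 0.52481, K2/[H⁺] = 10^-3.69 = 0.00020417
α₁ = 1/(1 + 0.52481 + 0.00020417) = 1/1.5250 = 0.6557; α₂ = α₁·K2/[H⁺] = 0.0001339
α₁ + 2α₂ = 0.6560
CA = 0.6560 × 4.88 = 3.20 mmol/L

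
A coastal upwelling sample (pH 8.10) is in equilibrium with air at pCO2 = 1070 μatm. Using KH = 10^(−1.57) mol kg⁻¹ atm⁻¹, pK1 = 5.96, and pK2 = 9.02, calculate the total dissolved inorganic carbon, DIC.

[CO2*] = KH · pCO2 = 10^(−1.57) × 1070×10^-6 = 2.880×10^-5 mol/kg
α₀ = 1/(1 + K1/[H⁺] + K1K2/[H⁺]²) = 1/(1 + 10^+2.14 + 10^+1.22) = 0.006425
DIC = [CO2*]/α₀ = 2.880×10^-5 / 0.006425 = 4.48 mmol/kg

DIC = 4.48 mmol/kg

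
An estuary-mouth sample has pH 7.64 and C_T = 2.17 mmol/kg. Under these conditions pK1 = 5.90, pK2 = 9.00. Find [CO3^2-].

[CO3²⁻] = 0.0892 mmol/kg

α₂ = 1 / (1 + [H⁺]/K2 + [H⁺]²/(K1K2)) = 1 / (1 + 10^+1.36 + 10^-0.38)
   = 1 / (1 + 22.909 + 0.41687) = 1/24.326 = 0.04111
[CO3²⁻] = α₂ × DIC = 0.04111 × 2.17 = 0.0892 mmol/kg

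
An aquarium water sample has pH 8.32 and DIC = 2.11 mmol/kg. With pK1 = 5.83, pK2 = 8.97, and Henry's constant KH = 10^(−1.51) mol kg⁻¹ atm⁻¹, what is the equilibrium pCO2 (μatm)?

pCO2 = 180 μatm

α₀ = 1 / (1 + K1/[H⁺] + K1K2/[H⁺]²) = 1 / (1 + 10^+2.49 + 10^+1.84)
   = 1 / (1 + 309.03 + 69.183) = 1/379.21 = 0.002637
[CO2*] = α₀ × DIC = 0.002637 × 2.11 = 0.005564 mmol/kg = 5.564 μmol/kg
pCO2 = [CO2*]/KH = 5.564×10^-6 / 3.090×10^-2 = 180 μatm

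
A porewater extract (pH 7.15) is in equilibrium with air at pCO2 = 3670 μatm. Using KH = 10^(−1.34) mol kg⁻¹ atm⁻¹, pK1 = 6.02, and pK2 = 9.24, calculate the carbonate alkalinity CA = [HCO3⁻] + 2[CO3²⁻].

[CO2*] = KH · pCO2 = 10^(−1.34) × 3670×10^-6 = 1.678×10^-4 mol/kg
α₀ = 1/(1 + K1/[H⁺] + K1K2/[H⁺]²) = 1/(1 + 10^+1.13 + 10^-0.96) = 0.06850
DIC = [CO2*]/α₀ = 1.678×10^-4 / 0.06850 = 2.449 mmol/kg
CA = (α₁ + 2α₂)·DIC = (0.9240 + 2×0.007510) × 2.449 = 2.30 mmol/kg

CA = 2.30 mmol/kg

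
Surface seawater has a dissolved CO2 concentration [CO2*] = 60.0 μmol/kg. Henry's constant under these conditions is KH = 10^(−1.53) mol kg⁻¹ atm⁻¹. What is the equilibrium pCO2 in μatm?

pCO2 = 2030 μatm

KH = 10^(−1.53) = 2.951×10^-2 mol kg⁻¹ atm⁻¹
pCO2 = [CO2*]/KH = 60.0×10^-6 / 2.951×10^-2 = 2.03×10^-3 atm = 2030 μatm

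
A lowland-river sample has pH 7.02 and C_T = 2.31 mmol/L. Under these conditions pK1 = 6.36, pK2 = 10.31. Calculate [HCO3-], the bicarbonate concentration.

[HCO3⁻] = 1.89 mmol/L

α₁ = 1 / (1 + [H⁺]/K1 + K2/[H⁺]) = 1 / (1 + 10^-0.66 + 10^-3.29)
   = 1 / (1 + 0.21878 + 0.00051286) = 1/1.2193 = 0.8202
[HCO3⁻] = α₁ × DIC = 0.8202 × 2.31 = 1.89 mmol/L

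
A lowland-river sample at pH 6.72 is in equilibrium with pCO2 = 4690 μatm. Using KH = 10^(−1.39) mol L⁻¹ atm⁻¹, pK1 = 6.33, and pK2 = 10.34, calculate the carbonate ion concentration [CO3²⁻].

[CO3²⁻] = 0.113 μmol/L

[CO2*] = KH · pCO2 = 10^(−1.39) × 4690×10^-6 = 1.911×10^-4 mol/L
α₀ = 1/(1 + K1/[H⁺] + K1K2/[H⁺]²) = 1/(1 + 10^+0.39 + 10^-3.23) = 0.2894
DIC = [CO2*]/α₀ = 1.911×10^-4 / 0.2894 = 0.6602 mmol/L
[CO3²⁻] = α₂·DIC; α₂ = 0.0001704, so [CO3²⁻] = 0.0001704 × 0.6602 = 0.000113 mmol/L = 0.113 μmol/L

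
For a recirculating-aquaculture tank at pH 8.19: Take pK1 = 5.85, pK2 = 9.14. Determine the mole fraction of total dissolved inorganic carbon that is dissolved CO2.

α₀ = 0.00409

α₀ = 1 / (1 + K1/[H⁺] + K1K2/[H⁺]²) = 1 / (1 + 10^+2.34 + 10^+1.39)
   = 1 / (1 + 218.78 + 24.547) = 1/244.32 = 0.004093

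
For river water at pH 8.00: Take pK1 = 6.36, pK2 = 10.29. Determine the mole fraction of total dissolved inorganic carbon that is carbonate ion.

α₂ = 1 / (1 + [H⁺]/K2 + [H⁺]²/(K1K2)) = 1 / (1 + 10^+2.29 + 10^+0.65)
   = 1 / (1 + 194.98 + 4.4668) = 1/200.45 = 0.004989

α₂ = 0.00499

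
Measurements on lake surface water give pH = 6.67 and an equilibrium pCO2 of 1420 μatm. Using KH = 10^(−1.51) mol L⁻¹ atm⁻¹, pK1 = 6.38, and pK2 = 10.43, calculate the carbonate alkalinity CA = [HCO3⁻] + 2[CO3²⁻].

[CO2*] = KH · pCO2 = 10^(−1.51) × 1420×10^-6 = 4.388×10^-5 mol/L
α₀ = 1/(1 + K1/[H⁺] + K1K2/[H⁺]²) = 1/(1 + 10^+0.29 + 10^-3.47) = 0.3390
DIC = [CO2*]/α₀ = 4.388×10^-5 / 0.3390 = 0.1295 mmol/L
CA = (α₁ + 2α₂)·DIC = (0.6609 + 2×0.0001149) × 0.1295 = 0.0856 mmol/L

CA = 0.0856 mmol/L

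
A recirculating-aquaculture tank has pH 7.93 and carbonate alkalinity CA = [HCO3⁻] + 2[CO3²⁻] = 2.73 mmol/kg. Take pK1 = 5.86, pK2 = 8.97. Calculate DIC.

CA = [HCO3⁻] + 2[CO3²⁻] = (α₁ + 2α₂)·DIC
At pH 7.93: [H⁺]/K1 = 10^-2.07 = 0.0085114, K2/[H⁺] = 10^-1.04 = 0.091201
α₁ = 1/(1 + 0.0085114 + 0.091201) = 1/1.0997 = 0.9093; α₂ = α₁·K2/[H⁺] = 0.08293
α₁ + 2α₂ = 1.0752
DIC = CA / (α₁ + 2α₂) = 2.73 / 1.0752 = 2.54 mmol/kg

DIC = 2.54 mmol/kg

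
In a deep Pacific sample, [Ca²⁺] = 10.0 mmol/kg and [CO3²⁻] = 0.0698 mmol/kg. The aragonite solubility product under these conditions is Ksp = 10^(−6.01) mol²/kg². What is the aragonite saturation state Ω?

Ksp = 10^(−6.01) = 9.772×10^-7
Ω = [Ca²⁺][CO3²⁻]/Ksp = (10.0×10^-3)(0.0698×10^-3) / 9.772×10^-7 = 0.714

Ω = 0.714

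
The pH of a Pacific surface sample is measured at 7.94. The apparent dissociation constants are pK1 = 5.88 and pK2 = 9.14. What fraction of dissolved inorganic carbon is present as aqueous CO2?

α₀ = 0.00813

α₀ = 1 / (1 + K1/[H⁺] + K1K2/[H⁺]²) = 1 / (1 + 10^+2.06 + 10^+0.86)
   = 1 / (1 + 114.82 + 7.2444) = 1/123.06 = 0.008126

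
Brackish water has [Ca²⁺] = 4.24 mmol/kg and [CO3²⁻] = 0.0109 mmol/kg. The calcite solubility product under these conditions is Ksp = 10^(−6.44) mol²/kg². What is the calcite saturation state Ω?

Ω = 0.127

Ksp = 10^(−6.44) = 3.631×10^-7
Ω = [Ca²⁺][CO3²⁻]/Ksp = (4.24×10^-3)(0.0109×10^-3) / 3.631×10^-7 = 0.127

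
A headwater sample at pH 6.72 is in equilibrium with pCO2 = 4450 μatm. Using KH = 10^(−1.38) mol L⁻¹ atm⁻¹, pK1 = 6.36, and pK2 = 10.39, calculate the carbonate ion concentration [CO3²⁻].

[CO3²⁻] = 0.0909 μmol/L

[CO2*] = KH · pCO2 = 10^(−1.38) × 4450×10^-6 = 1.855×10^-4 mol/L
α₀ = 1/(1 + K1/[H⁺] + K1K2/[H⁺]²) = 1/(1 + 10^+0.36 + 10^-3.31) = 0.3038
DIC = [CO2*]/α₀ = 1.855×10^-4 / 0.3038 = 0.6106 mmol/L
[CO3²⁻] = α₂·DIC; α₂ = 0.0001488, so [CO3²⁻] = 0.0001488 × 0.6106 = 9.09×10^-5 mmol/L = 0.0909 μmol/L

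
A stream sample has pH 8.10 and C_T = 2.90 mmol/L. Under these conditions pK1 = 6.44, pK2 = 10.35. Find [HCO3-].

α₁ = 1 / (1 + [H⁺]/K1 + K2/[H⁺]) = 1 / (1 + 10^-1.66 + 10^-2.25)
   = 1 / (1 + 0.021878 + 0.0056234) = 1/1.0275 = 0.9732
[HCO3⁻] = α₁ × DIC = 0.9732 × 2.90 = 2.82 mmol/L

[HCO3⁻] = 2.82 mmol/L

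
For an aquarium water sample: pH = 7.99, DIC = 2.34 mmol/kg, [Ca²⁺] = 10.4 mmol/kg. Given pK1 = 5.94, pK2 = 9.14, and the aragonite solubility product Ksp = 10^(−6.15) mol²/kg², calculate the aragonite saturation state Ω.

Ω = 2.25

α₂ = 1 / (1 + [H⁺]/K2 + [H⁺]²/(K1K2)) = 1 / (1 + 10^+1.15 + 10^-0.90)
   = 1 / (1 + 14.125 + 0.12589) = 1/15.251 = 0.06557
[CO3²⁻] = α₂ × DIC = 0.06557 × 2.34 = 0.1534 mmol/kg
Ksp = 10^(−6.15) = 7.079×10^-7
Ω = [Ca²⁺][CO3²⁻]/Ksp = (10.4×10^-3)(1.534×10^-4) / 7.079×10^-7 = 2.25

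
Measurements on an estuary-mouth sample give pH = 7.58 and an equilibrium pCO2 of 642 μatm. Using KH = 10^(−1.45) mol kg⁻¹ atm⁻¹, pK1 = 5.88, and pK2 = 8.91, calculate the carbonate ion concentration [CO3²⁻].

[CO3²⁻] = 0.0534 mmol/kg

[CO2*] = KH · pCO2 = 10^(−1.45) × 642×10^-6 = 2.278×10^-5 mol/kg
α₀ = 1/(1 + K1/[H⁺] + K1K2/[H⁺]²) = 1/(1 + 10^+1.70 + 10^+0.37) = 0.01870
DIC = [CO2*]/α₀ = 2.278×10^-5 / 0.01870 = 1.218 mmol/kg
[CO3²⁻] = α₂·DIC; α₂ = 0.04385, so [CO3²⁻] = 0.04385 × 1.218 = 0.0534 mmol/kg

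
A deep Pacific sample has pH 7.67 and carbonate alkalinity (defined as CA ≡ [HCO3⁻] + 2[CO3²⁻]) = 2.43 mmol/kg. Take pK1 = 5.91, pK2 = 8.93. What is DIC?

DIC = 2.35 mmol/kg

CA = [HCO3⁻] + 2[CO3²⁻] = (α₁ + 2α₂)·DIC
At pH 7.67: [H⁺]/K1 = 10^-1.76 = 0.017378, K2/[H⁺] = 10^-1.26 = 0.054954
α₁ = 1/(1 + 0.017378 + 0.054954) = 1/1.0723 = 0.9325; α₂ = α₁·K2/[H⁺] = 0.05125
α₁ + 2α₂ = 1.0350
DIC = CA / (α₁ + 2α₂) = 2.43 / 1.0350 = 2.35 mmol/kg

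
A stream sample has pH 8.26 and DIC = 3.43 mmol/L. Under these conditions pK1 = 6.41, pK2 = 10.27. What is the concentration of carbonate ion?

[CO3²⁻] = 0.0327 mmol/L

α₂ = 1 / (1 + [H⁺]/K2 + [H⁺]²/(K1K2)) = 1 / (1 + 10^+2.01 + 10^+0.16)
   = 1 / (1 + 102.33 + 1.4454) = 1/104.77 = 0.009544
[CO3²⁻] = α₂ × DIC = 0.009544 × 3.43 = 0.0327 mmol/L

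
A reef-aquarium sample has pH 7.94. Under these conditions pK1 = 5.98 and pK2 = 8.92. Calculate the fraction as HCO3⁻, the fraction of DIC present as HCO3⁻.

α₁ = 0.896

α₁ = 1 / (1 + [H⁺]/K1 + K2/[H⁺]) = 1 / (1 + 10^-1.96 + 10^-0.98)
   = 1 / (1 + 0.010965 + 0.10471) = 1/1.1157 = 0.8963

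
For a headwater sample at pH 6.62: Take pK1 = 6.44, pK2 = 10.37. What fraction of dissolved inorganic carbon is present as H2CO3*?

α₀ = 1 / (1 + K1/[H⁺] + K1K2/[H⁺]²) = 1 / (1 + 10^+0.18 + 10^-3.57)
   = 1 / (1 + 1.5136 + 0.00026915) = 1/2.5138 = 0.3978

α₀ = 0.398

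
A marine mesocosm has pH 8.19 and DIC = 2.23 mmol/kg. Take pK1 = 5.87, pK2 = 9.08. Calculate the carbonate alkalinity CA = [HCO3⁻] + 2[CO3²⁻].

CA = [HCO3⁻] + 2[CO3²⁻] = (α₁ + 2α₂)·DIC
At pH 8.19: [H⁺]/K1 = 10^-2.32 = 0.0047863, K2/[H⁺] = 10^-0.89 = 0.12882
α₁ = 1/(1 + 0.0047863 + 0.12882) = 1/1.1336 = 0.8821; α₂ = α₁·K2/[H⁺] = 0.1136
α₁ + 2α₂ = 1.1094
CA = 1.1094 × 2.23 = 2.47 mmol/kg

CA = 2.47 mmol/kg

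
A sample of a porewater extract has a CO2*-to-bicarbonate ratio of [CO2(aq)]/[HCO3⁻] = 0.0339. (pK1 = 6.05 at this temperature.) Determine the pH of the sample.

pH = 7.52

From K1 = [H⁺][HCO3⁻]/[CO2(aq)]:  pH = pK1 − log₁₀([CO2(aq)]/[HCO3⁻])
log₁₀(0.0339) = -1.470
pH = 6.05 − (-1.470) = 7.52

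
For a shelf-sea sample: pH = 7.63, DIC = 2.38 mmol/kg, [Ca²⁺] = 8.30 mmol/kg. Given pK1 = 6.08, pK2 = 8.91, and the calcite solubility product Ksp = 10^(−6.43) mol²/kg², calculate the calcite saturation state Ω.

Ω = 2.58

α₂ = 1 / (1 + [H⁺]/K2 + [H⁺]²/(K1K2)) = 1 / (1 + 10^+1.28 + 10^-0.27)
   = 1 / (1 + 19.055 + 0.53703) = 1/20.592 = 0.04856
[CO3²⁻] = α₂ × DIC = 0.04856 × 2.38 = 0.1156 mmol/kg
Ksp = 10^(−6.43) = 3.715×10^-7
Ω = [Ca²⁺][CO3²⁻]/Ksp = (8.30×10^-3)(1.156×10^-4) / 3.715×10^-7 = 2.58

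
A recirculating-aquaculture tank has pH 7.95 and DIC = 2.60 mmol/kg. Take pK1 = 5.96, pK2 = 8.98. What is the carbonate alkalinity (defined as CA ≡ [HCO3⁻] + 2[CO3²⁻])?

CA = 2.80 mmol/kg

CA = [HCO3⁻] + 2[CO3²⁻] = (α₁ + 2α₂)·DIC
At pH 7.95: [H⁺]/K1 = 10^-1.99 = 0.010233, K2/[H⁺] = 10^-1.03 = 0.093325
α₁ = 1/(1 + 0.010233 + 0.093325) = 1/1.1036 = 0.9062; α₂ = α₁·K2/[H⁺] = 0.08457
α₁ + 2α₂ = 1.0753
CA = 1.0753 × 2.60 = 2.80 mmol/kg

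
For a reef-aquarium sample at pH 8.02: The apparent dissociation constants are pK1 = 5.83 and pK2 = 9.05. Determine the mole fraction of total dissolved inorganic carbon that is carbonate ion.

α₂ = 1 / (1 + [H⁺]/K2 + [H⁺]²/(K1K2)) = 1 / (1 + 10^+1.03 + 10^-1.16)
   = 1 / (1 + 10.715 + 0.069183) = 1/11.784 = 0.08486

α₂ = 0.0849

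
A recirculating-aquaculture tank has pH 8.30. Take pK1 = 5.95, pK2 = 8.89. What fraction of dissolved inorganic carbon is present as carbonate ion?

α₂ = 0.204

α₂ = 1 / (1 + [H⁺]/K2 + [H⁺]²/(K1K2)) = 1 / (1 + 10^+0.59 + 10^-1.76)
   = 1 / (1 + 3.8905 + 0.017378) = 1/4.9078 = 0.2038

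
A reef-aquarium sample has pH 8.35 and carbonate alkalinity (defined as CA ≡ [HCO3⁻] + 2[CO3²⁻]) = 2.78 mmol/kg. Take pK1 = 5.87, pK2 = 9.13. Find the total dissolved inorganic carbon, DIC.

DIC = 2.44 mmol/kg

CA = [HCO3⁻] + 2[CO3²⁻] = (α₁ + 2α₂)·DIC
At pH 8.35: [H⁺]/K1 = 10^-2.48 = 0.0033113, K2/[H⁺] = 10^-0.78 = 0.16596
α₁ = 1/(1 + 0.0033113 + 0.16596) = 1/1.1693 = 0.8552; α₂ = α₁·K2/[H⁺] = 0.1419
α₁ + 2α₂ = 1.1391
DIC = CA / (α₁ + 2α₂) = 2.78 / 1.1391 = 2.44 mmol/kg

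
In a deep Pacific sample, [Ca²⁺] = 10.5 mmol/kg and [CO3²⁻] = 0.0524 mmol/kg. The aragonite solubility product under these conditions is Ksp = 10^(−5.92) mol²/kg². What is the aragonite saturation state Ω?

Ω = 0.458

Ksp = 10^(−5.92) = 1.202×10^-6
Ω = [Ca²⁺][CO3²⁻]/Ksp = (10.5×10^-3)(0.0524×10^-3) / 1.202×10^-6 = 0.458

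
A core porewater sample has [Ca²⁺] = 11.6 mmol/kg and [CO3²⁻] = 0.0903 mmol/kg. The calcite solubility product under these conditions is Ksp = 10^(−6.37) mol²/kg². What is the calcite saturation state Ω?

Ksp = 10^(−6.37) = 4.266×10^-7
Ω = [Ca²⁺][CO3²⁻]/Ksp = (11.6×10^-3)(0.0903×10^-3) / 4.266×10^-7 = 2.46

Ω = 2.46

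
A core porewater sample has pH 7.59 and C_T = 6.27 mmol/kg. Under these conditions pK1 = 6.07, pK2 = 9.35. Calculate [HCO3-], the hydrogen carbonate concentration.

α₁ = 1 / (1 + [H⁺]/K1 + K2/[H⁺]) = 1 / (1 + 10^-1.52 + 10^-1.76)
   = 1 / (1 + 0.030200 + 0.017378) = 1/1.0476 = 0.9546
[HCO3⁻] = α₁ × DIC = 0.9546 × 6.27 = 5.99 mmol/kg

[HCO3⁻] = 5.99 mmol/kg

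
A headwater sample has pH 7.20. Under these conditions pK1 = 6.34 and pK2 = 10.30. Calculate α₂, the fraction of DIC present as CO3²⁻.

α₂ = 1 / (1 + [H⁺]/K2 + [H⁺]²/(K1K2)) = 1 / (1 + 10^+3.10 + 10^+2.24)
   = 1 / (1 + 1258.9 + 173.78) = 1/1433.7 = 0.0006975

α₂ = 0.000697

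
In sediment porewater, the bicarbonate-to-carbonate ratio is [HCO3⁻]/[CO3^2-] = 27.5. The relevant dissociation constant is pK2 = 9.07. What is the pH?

From K2 = [H⁺][CO3^2-]/[HCO3⁻]:  pH = pK2 − log₁₀([HCO3⁻]/[CO3^2-])
log₁₀(27.5) = +1.439
pH = 9.07 − (+1.439) = 7.63

pH = 7.63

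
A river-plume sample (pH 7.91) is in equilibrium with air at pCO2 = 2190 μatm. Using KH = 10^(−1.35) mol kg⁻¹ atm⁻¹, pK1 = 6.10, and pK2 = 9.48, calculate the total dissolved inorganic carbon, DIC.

DIC = 6.58 mmol/kg

[CO2*] = KH · pCO2 = 10^(−1.35) × 2190×10^-6 = 9.782×10^-5 mol/kg
α₀ = 1/(1 + K1/[H⁺] + K1K2/[H⁺]²) = 1/(1 + 10^+1.81 + 10^+0.24) = 0.01486
DIC = [CO2*]/α₀ = 9.782×10^-5 / 0.01486 = 6.58 mmol/kg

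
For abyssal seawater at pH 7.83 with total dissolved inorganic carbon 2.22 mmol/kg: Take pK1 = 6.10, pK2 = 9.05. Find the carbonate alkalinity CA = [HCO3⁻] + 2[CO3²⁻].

CA = [HCO3⁻] + 2[CO3²⁻] = (α₁ + 2α₂)·DIC
At pH 7.83: [H⁺]/K1 = 10^-1.73 = 0.018621, K2/[H⁺] = 10^-1.22 = 0.060256
α₁ = 1/(1 + 0.018621 + 0.060256) = 1/1.0789 = 0.9269; α₂ = α₁·K2/[H⁺] = 0.05585
α₁ + 2α₂ = 1.0386
CA = 1.0386 × 2.22 = 2.31 mmol/kg

CA = 2.31 mmol/kg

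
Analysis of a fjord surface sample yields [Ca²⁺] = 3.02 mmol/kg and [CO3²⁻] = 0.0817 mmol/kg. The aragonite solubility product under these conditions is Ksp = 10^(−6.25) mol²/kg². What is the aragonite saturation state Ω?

Ω = 0.439

Ksp = 10^(−6.25) = 5.623×10^-7
Ω = [Ca²⁺][CO3²⁻]/Ksp = (3.02×10^-3)(0.0817×10^-3) / 5.623×10^-7 = 0.439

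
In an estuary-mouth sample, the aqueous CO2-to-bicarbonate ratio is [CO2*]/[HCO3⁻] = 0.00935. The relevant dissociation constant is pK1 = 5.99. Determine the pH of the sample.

pH = 8.02

From K1 = [H⁺][HCO3⁻]/[CO2*]:  pH = pK1 − log₁₀([CO2*]/[HCO3⁻])
log₁₀(0.00935) = -2.029
pH = 5.99 − (-2.029) = 8.02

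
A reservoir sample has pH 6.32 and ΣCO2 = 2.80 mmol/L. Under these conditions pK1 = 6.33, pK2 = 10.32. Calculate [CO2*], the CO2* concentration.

[CO2*] = 1.42 mmol/L

α₀ = 1 / (1 + K1/[H⁺] + K1K2/[H⁺]²) = 1 / (1 + 10^-0.01 + 10^-4.01)
   = 1 / (1 + 0.97724 + 9.7724×10^-5) = 1/1.9773 = 0.5057
[CO2*] = α₀ × DIC = 0.5057 × 2.80 = 1.42 mmol/L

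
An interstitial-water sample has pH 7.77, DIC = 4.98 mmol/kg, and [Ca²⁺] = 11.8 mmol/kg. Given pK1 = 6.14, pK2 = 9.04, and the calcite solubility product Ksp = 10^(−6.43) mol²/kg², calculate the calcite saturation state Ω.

α₂ = 1 / (1 + [H⁺]/K2 + [H⁺]²/(K1K2)) = 1 / (1 + 10^+1.27 + 10^-0.36)
   = 1 / (1 + 18.621 + 0.43652) = 1/20.057 = 0.04986
[CO3²⁻] = α₂ × DIC = 0.04986 × 4.98 = 0.2483 mmol/kg
Ksp = 10^(−6.43) = 3.715×10^-7
Ω = [Ca²⁺][CO3²⁻]/Ksp = (11.8×10^-3)(2.483×10^-4) / 3.715×10^-7 = 7.89

Ω = 7.89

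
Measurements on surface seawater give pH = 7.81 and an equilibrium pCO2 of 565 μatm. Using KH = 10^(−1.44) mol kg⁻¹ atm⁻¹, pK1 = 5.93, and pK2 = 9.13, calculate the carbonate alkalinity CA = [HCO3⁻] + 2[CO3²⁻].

[CO2*] = KH · pCO2 = 10^(−1.44) × 565×10^-6 = 2.051×10^-5 mol/kg
α₀ = 1/(1 + K1/[H⁺] + K1K2/[H⁺]²) = 1/(1 + 10^+1.88 + 10^+0.56) = 0.01242
DIC = [CO2*]/α₀ = 2.051×10^-5 / 0.01242 = 1.651 mmol/kg
CA = (α₁ + 2α₂)·DIC = (0.9425 + 2×0.04511) × 1.651 = 1.71 mmol/kg

CA = 1.71 mmol/kg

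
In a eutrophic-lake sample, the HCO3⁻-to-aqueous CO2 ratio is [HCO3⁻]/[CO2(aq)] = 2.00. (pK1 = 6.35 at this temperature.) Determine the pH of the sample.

pH = 6.65

From K1 = [H⁺][HCO3⁻]/[CO2(aq)]:  pH = pK1 + log₁₀([HCO3⁻]/[CO2(aq)])
log₁₀(2.00) = +0.301
pH = 6.35 + (+0.301) = 6.65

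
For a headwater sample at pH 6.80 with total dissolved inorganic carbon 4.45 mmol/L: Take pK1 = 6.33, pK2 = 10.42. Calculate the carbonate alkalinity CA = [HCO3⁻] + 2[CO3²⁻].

CA = 3.32 mmol/L

CA = [HCO3⁻] + 2[CO3²⁻] = (α₁ + 2α₂)·DIC
At pH 6.80: [H⁺]/K1 = 10^-0.47 = 0.33884, K2/[H⁺] = 10^-3.62 = 0.00023988
α₁ = 1/(1 + 0.33884 + 0.00023988) = 1/1.3391 = 0.7468; α₂ = α₁·K2/[H⁺] = 0.0001791
α₁ + 2α₂ = 0.7471
CA = 0.7471 × 4.45 = 3.32 mmol/L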